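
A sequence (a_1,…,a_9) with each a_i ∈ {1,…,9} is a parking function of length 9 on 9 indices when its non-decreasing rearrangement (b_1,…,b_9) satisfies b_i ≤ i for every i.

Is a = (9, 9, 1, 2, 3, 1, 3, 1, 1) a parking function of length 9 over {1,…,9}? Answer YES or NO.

NO

Rearranged: b = (1, 1, 1, 1, 2, 3, 3, 9, 9).
  b_1=1 ≤ 1
  b_2=1 ≤ 2
  b_3=1 ≤ 3
  b_4=1 ≤ 4
  b_5=2 ≤ 5
  b_6=3 ≤ 6
  b_7=3 ≤ 7
  b_8=9 > 8
  fails at i=8 ⇒ NO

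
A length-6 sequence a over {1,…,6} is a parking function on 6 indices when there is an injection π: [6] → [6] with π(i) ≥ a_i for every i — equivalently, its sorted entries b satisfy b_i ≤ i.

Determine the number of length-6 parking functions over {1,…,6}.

16807

#PF = 1·7^5 = 1 · 16807 = 16807 (Konheim–Weiss)
One tuple (1,3,5,2,4,6) → sorted (1,2,3,4,5,6): b_i ≤ i ∀i, a PF.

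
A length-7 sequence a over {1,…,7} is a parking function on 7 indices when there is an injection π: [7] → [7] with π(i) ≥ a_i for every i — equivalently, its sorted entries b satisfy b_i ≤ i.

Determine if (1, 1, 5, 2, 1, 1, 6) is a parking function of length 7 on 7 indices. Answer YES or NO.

YES

Order a: b = (1, 1, 1, 1, 2, 5, 6).
  b_1=1 ≤ 1
  b_2=1 ≤ 2
  b_3=1 ≤ 3
  b_4=1 ≤ 4
  b_5=2 ≤ 5
  b_6=5 ≤ 6
  b_7=6 ≤ 7
All bounds hold ⇒ YES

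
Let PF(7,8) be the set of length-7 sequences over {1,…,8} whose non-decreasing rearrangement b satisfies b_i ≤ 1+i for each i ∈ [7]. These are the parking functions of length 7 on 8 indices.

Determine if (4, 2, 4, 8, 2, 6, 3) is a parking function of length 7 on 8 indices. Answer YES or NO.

Sorted: b = (2, 2, 3, 4, 4, 6, 8).
  b_1=2 ≤ 2
  b_2=2 ≤ 3
  b_3=3 ≤ 4
  b_4=4 ≤ 5
  b_5=4 ≤ 6
  b_6=6 ≤ 7
  b_7=8 ≤ 8
All bounds hold ⇒ YES

YES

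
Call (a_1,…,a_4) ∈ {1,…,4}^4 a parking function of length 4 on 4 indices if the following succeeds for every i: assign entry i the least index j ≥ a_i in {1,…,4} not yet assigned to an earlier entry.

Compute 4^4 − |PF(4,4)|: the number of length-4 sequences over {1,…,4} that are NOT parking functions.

|PF| = (4+1−4)·(4+1)^{4−1} = 1·125 = 125 (Konheim–Weiss)
Example (4,4,4,2) → sorted (2,4,4,4): b_1=2>1, not a PF.
Total 256; non-PF = 256−125 = 131

131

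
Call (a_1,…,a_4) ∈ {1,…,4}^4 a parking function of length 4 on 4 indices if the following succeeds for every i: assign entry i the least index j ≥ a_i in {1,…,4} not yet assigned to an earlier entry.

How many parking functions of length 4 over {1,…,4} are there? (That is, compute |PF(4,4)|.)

#PF = (4−4+1)·(4+1)^(4−1) = 1×125 = 125
One tuple (3,1,1,1) → sorted (1,1,1,3): b_i ≤ i ∀i, a PF.

125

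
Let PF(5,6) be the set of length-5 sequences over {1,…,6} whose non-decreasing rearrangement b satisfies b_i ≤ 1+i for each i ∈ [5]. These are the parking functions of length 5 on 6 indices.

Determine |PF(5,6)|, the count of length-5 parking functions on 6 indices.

#PF = (6+1−5)·(6+1)^{5−1} = 2·2401 = 4802 [KW]
E.g. (6,2,1,2,1) → sorted (1,1,2,2,6): b_i ≤ 1+i ∀i, a PF.

4802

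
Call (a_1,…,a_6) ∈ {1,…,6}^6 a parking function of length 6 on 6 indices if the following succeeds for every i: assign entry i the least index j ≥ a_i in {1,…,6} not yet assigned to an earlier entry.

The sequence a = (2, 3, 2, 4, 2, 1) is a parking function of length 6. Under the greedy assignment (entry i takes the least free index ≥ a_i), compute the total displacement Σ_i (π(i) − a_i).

Σπ = 21 ({1..6} each once); Σa = 2+3+2+4+2+1 = 14; disp = 21−14 = 7.

7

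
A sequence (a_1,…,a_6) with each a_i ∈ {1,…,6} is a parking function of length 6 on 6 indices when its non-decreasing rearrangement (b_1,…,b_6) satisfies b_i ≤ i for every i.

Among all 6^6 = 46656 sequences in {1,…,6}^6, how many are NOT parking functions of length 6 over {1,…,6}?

29849

#PF = (7−6)·7^(6−1) = 1·16807 = 16807 (Konheim–Weiss)
Check (2,6,1,3,5,6) → sorted (1,2,3,5,6,6): b_4=5>4, not a PF.
Total 46656; non-PF = 46656−16807 = 29849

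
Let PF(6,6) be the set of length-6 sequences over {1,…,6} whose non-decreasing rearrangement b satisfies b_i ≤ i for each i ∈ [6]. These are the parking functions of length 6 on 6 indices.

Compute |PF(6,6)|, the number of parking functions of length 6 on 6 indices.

16807

Count = (7−6)·7^(6−1) = 1 · 16807 = 16807
One tuple (3,6,3,2,3,1) → sorted (1,2,3,3,3,6): b_i ≤ i ∀i, a PF.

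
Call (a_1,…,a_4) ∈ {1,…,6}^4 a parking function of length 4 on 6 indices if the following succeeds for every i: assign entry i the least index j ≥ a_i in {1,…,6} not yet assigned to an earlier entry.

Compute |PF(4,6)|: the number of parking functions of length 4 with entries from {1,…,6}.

|PF(4,6)| = 3·7^3 = 3 · 343 = 1029 [KW]
E.g. (3,5,5,4) → sorted (3,4,5,5): b_i ≤ 2+i ∀i, a PF.

1029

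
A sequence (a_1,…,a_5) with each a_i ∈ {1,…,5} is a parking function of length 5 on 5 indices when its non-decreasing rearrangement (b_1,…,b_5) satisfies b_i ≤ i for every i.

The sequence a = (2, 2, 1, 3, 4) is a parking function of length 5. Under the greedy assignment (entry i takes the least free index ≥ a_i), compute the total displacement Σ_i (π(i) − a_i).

Σπ = 15 ({1..5} each once); Σa = 2+2+1+3+4 = 12; disp = 15−12 = 3.

3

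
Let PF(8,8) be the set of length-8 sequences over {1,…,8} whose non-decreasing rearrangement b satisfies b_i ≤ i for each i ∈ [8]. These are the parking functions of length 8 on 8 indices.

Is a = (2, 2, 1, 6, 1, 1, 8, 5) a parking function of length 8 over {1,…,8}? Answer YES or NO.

Rearranged: b = (1, 1, 1, 2, 2, 5, 6, 8).
  b_1=1 ≤ 1
  b_2=1 ≤ 2
  b_3=1 ≤ 3
  b_4=2 ≤ 4
  b_5=2 ≤ 5
  b_6=5 ≤ 6
  b_7=6 ≤ 7
  b_8=8 ≤ 8
All bounds hold ⇒ YES

YES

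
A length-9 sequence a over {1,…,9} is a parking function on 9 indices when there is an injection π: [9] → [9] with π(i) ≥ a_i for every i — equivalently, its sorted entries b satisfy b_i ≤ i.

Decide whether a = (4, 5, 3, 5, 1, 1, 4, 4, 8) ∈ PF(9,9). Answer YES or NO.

YES

Rearranged: b = (1, 1, 3, 4, 4, 4, 5, 5, 8).
  b_1=1 ≤ 1
  b_2=1 ≤ 2
  b_3=3 ≤ 3
  b_4=4 ≤ 4
  b_5=4 ≤ 5
  b_6=4 ≤ 6
  b_7=5 ≤ 7
  b_8=5 ≤ 8
  b_9=8 ≤ 9
All bounds hold ⇒ YES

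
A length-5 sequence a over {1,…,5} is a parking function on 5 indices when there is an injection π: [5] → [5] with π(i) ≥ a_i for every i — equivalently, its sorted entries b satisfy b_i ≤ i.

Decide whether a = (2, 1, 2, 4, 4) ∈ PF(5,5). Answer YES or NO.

YES

Sorted: b = (1, 2, 2, 4, 4).
  b_1=1 ≤ 1
  b_2=2 ≤ 2
  b_3=2 ≤ 3
  b_4=4 ≤ 4
  b_5=4 ≤ 5
All bounds hold ⇒ YES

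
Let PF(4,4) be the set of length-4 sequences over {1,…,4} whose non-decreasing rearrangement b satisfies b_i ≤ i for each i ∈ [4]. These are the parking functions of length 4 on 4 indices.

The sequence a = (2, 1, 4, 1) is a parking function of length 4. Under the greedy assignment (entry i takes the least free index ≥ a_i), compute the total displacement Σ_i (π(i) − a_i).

Σπ = 4·5/2 = 10 (π permutes [4]); Σa = 2+1+4+1 = 8; disp = 10−8 = 2.

2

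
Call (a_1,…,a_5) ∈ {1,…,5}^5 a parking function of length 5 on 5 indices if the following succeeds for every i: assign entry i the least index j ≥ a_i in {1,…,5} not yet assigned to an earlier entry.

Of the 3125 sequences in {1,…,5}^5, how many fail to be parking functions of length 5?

1829

#PF = (6−5)·6^(5−1) = 1 · 1296 = 1296 (Konheim–Weiss)
Check (2,3,2,5,3) → sorted (2,2,3,3,5): b_1=2>1, not a PF.
So 3125 − 1296 = 1829 fail.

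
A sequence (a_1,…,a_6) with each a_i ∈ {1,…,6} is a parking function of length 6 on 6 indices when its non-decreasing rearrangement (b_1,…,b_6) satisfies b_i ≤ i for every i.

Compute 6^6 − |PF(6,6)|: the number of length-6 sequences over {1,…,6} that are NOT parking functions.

29849

Count = (6+1−6)·(6+1)^{6−1} = 1×16807 = 16807 (Konheim–Weiss)
One tuple (5,6,6,5,4,3) → sorted (3,4,5,5,6,6): b_1=3>1, not a PF.
6^6 − 16807 = 46656 − 16807 = 29849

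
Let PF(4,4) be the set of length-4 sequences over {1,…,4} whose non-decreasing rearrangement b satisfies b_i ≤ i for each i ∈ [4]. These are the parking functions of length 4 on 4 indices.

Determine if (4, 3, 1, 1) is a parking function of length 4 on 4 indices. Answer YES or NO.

Rearranged: b = (1, 1, 3, 4).
  b_1=1 ≤ 1
  b_2=1 ≤ 2
  b_3=3 ≤ 3
  b_4=4 ≤ 4
All bounds hold ⇒ YES

YES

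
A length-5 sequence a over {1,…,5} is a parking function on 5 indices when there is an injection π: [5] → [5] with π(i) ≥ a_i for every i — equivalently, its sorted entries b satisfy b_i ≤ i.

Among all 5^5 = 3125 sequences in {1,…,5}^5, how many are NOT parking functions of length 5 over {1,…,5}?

|PF| = (5+1−5)·(5+1)^{5−1} = 1 · 1296 = 1296 (Pollak)
Check (1,4,2,4,4) → sorted (1,2,4,4,4): b_3=4>3, not a PF.
Total 3125; non-PF = 3125−1296 = 1829

1829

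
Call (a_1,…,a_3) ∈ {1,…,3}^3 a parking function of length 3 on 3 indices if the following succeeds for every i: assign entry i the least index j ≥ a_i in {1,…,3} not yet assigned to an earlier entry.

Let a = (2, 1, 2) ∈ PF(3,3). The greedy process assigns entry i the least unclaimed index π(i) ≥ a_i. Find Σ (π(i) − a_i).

Σπ = 3·4/2 = 6 (π permutes [3]); Σa = 2+1+2 = 5; disp = 6−5 = 1.

1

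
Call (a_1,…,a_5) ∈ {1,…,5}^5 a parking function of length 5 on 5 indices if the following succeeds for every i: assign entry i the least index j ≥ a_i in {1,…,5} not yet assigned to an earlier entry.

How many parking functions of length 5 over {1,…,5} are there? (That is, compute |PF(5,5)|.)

Count = (6−5)·6^(5−1) = 1·1296 = 1296 [KW]
Check (1,1,2,1,4) → sorted (1,1,1,2,4): b_i ≤ i ∀i, a PF.

1296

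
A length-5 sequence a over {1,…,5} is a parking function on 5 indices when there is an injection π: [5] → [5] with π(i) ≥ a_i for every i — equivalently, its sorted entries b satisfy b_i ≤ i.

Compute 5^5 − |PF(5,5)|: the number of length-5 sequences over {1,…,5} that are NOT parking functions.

1829

Count = (5+1−5)·(5+1)^{5−1} = 1 · 1296 = 1296 [KW]
One tuple (5,4,5,3,5) → sorted (3,4,5,5,5): b_1=3>1, not a PF.
So 3125 − 1296 = 1829 fail.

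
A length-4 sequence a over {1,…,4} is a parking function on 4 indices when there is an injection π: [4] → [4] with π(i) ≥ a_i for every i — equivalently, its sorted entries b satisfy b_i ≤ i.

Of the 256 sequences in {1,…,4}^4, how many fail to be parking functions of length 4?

#PF = (4+1−4)·(4+1)^{4−1} = 1 · 125 = 125 (Konheim–Weiss)
Example (3,3,4,4) → sorted (3,3,4,4): b_1=3>1, not a PF.
Total 256; non-PF = 256−125 = 131

131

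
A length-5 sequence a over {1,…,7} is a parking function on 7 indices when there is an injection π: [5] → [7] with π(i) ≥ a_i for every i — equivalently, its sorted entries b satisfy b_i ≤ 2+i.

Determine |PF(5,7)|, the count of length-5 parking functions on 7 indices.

Count = (7−5+1)·(7+1)^(5−1) = 3·4096 = 12288 (Pollak)
Example (2,6,3,5,2) → sorted (2,2,3,5,6): b_i ≤ 2+i ∀i, a PF.

12288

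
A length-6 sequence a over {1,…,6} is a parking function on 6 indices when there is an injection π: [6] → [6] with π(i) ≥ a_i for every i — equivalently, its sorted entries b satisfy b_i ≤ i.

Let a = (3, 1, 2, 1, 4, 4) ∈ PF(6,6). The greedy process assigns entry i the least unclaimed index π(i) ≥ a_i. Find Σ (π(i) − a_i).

Σπ = 6·7/2 = 21 (π permutes [6]); Σa = 3+1+2+1+4+4 = 15; disp = 21−15 = 6.

6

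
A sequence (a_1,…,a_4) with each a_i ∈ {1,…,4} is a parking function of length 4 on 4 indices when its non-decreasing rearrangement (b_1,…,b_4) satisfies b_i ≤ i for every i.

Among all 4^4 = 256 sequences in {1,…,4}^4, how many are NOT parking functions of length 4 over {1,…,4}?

Count = (5−4)·5^(4−1) = 1×125 = 125 (Konheim–Weiss)
Check (2,3,3,3) → sorted (2,3,3,3): b_1=2>1, not a PF.
Total 256; non-PF = 256−125 = 131

131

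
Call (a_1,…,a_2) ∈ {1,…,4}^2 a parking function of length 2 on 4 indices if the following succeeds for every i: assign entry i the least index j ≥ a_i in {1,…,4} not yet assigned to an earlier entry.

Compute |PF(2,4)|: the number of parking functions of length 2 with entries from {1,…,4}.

#PF = (5−2)·5^(2−1) = 3×5 = 15
Example (2,1) → sorted (1,2): b_i ≤ 2+i ∀i, a PF.

15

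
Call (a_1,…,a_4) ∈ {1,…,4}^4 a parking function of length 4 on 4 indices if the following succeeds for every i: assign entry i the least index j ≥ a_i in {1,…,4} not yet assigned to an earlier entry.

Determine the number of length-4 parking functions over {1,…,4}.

Count = 1·5^3 = 1 · 125 = 125 (Konheim–Weiss)
E.g. (2,3,4,1) → sorted (1,2,3,4): b_i ≤ i ∀i, a PF.

125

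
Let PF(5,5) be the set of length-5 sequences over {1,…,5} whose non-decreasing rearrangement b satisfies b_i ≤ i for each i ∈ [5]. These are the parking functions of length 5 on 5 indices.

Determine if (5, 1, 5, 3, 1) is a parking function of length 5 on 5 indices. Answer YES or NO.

NO

Sorted: b = (1, 1, 3, 5, 5).
  b_1=1 ≤ 1
  b_2=1 ≤ 2
  b_3=3 ≤ 3
  b_4=5 > 4
  fails at i=4 ⇒ NO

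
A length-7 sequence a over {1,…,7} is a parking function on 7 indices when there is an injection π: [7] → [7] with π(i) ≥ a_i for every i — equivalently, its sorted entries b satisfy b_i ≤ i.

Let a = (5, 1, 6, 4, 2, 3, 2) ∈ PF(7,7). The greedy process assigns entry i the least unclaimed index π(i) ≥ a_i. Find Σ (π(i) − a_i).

5

Σπ = 7·8/2 = 28 (π permutes [7]); Σa = 5+1+6+4+2+3+2 = 23; disp = 28−23 = 5.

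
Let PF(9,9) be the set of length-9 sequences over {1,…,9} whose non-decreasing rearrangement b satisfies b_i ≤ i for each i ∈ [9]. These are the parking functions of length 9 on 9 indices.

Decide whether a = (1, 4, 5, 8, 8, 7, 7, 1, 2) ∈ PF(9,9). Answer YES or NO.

Order a: b = (1, 1, 2, 4, 5, 7, 7, 8, 8).
  b_1=1 ≤ 1
  b_2=1 ≤ 2
  b_3=2 ≤ 3
  b_4=4 ≤ 4
  b_5=5 ≤ 5
  b_6=7 > 6
  fails at i=6 ⇒ NO

NO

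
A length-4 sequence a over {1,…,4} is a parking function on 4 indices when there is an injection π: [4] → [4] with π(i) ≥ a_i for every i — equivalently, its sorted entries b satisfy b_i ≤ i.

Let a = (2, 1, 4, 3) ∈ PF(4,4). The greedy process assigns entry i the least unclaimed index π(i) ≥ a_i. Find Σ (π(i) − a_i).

0

Σπ(i) = 1+…+4 = 10; Σa = 2+1+4+3 = 10; disp = 10−10 = 0.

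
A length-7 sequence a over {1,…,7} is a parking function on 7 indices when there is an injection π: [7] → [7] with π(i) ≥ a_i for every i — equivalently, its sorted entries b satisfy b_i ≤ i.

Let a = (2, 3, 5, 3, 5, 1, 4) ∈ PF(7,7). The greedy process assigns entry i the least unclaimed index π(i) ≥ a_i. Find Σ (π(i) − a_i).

Σπ(i) = 1+…+7 = 28; Σa = 2+3+5+3+5+1+4 = 23; disp = 28−23 = 5.

5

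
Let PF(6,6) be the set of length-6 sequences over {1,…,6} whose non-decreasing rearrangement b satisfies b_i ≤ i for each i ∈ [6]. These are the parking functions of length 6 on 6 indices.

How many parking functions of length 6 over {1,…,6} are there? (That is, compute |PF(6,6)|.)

Count = (7−6)·7^(6−1) = 1·16807 = 16807 (Konheim–Weiss)
Check (2,2,5,4,3,1) → sorted (1,2,2,3,4,5): b_i ≤ i ∀i, a PF.

16807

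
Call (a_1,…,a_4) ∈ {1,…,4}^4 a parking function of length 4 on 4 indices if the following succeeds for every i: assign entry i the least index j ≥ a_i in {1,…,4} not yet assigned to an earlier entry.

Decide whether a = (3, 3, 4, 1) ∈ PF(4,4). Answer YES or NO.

NO

Order a: b = (1, 3, 3, 4).
  b_1=1 ≤ 1
  b_2=3 > 2
  fails at i=2 ⇒ NO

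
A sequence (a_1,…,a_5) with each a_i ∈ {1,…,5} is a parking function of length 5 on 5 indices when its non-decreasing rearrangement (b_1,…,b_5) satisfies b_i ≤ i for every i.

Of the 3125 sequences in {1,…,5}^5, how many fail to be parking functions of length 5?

|PF| = (6−5)·6^(5−1) = 1 · 1296 = 1296 (Pollak)
One tuple (5,5,4,5,5) → sorted (4,5,5,5,5): b_1=4>1, not a PF.
5^5 − 1296 = 3125 − 1296 = 1829

1829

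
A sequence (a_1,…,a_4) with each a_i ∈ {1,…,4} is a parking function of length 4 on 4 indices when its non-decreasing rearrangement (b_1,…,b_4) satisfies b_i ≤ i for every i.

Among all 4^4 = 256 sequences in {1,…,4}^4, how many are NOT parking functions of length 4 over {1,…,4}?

|PF(4,4)| = (4+1−4)·(4+1)^{4−1} = 1×125 = 125
Example (4,3,1,4) → sorted (1,3,4,4): b_2=3>2, not a PF.
So 256 − 125 = 131 fail.

131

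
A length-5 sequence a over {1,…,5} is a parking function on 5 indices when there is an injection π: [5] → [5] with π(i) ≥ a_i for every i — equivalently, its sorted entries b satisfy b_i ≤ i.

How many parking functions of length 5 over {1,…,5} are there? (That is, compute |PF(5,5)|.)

1296

#PF = (5+1−5)·(5+1)^{5−1} = 1×1296 = 1296
E.g. (3,5,1,3,2) → sorted (1,2,3,3,5): b_i ≤ i ∀i, a PF.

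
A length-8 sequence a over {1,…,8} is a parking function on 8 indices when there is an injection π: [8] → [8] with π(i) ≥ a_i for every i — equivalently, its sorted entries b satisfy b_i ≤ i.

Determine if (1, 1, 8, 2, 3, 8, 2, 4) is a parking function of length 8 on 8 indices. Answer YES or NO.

NO

Sorted: b = (1, 1, 2, 2, 3, 4, 8, 8).
  b_1=1 ≤ 1
  b_2=1 ≤ 2
  b_3=2 ≤ 3
  b_4=2 ≤ 4
  b_5=3 ≤ 5
  b_6=4 ≤ 6
  b_7=8 > 7
  fails at i=7 ⇒ NO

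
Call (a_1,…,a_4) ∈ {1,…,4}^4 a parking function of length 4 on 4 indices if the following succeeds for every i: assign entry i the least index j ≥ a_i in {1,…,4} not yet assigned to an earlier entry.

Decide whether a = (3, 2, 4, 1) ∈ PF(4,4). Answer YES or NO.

YES

Order a: b = (1, 2, 3, 4).
  b_1=1 ≤ 1
  b_2=2 ≤ 2
  b_3=3 ≤ 3
  b_4=4 ≤ 4
All bounds hold ⇒ YES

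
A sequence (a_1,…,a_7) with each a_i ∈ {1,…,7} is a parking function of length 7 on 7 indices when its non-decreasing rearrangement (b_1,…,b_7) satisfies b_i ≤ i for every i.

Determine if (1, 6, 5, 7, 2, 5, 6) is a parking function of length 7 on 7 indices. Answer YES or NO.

NO

Rearranged: b = (1, 2, 5, 5, 6, 6, 7).
  b_1=1 ≤ 1
  b_2=2 ≤ 2
  b_3=5 > 3
  fails at i=3 ⇒ NO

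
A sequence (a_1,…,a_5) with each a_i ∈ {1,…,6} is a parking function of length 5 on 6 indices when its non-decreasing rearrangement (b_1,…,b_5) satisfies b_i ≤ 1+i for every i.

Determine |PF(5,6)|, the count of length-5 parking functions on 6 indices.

|PF(5,6)| = (7−5)·7^(5−1) = 2·2401 = 4802
Check (4,3,2,6,5) → sorted (2,3,4,5,6): b_i ≤ 1+i ∀i, a PF.

4802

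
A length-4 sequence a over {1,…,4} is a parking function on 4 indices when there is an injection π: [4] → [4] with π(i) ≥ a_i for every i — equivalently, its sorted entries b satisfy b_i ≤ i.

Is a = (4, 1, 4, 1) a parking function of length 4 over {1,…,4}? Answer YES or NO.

Rearranged: b = (1, 1, 4, 4).
  b_1=1 ≤ 1
  b_2=1 ≤ 2
  b_3=4 > 3
  fails at i=3 ⇒ NO

NO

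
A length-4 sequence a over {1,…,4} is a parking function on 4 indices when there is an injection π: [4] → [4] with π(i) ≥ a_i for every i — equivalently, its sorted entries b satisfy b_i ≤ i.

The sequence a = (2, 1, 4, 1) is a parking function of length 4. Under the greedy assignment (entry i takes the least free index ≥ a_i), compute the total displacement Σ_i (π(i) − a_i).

Σπ = 4·5/2 = 10 (π permutes [4]); Σa = 2+1+4+1 = 8; disp = 10−8 = 2.

2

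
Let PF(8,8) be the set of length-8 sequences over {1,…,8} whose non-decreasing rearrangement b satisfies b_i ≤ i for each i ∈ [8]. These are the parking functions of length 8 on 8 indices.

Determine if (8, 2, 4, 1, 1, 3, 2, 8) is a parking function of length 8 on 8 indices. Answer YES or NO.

NO

Sorted: b = (1, 1, 2, 2, 3, 4, 8, 8).
  b_1=1 ≤ 1
  b_2=1 ≤ 2
  b_3=2 ≤ 3
  b_4=2 ≤ 4
  b_5=3 ≤ 5
  b_6=4 ≤ 6
  b_7=8 > 7
  fails at i=7 ⇒ NO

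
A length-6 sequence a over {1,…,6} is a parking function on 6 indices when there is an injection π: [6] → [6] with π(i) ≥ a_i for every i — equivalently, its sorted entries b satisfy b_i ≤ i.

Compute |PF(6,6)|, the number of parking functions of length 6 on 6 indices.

|PF| = (6+1−6)·(6+1)^{6−1} = 1 · 16807 = 16807 [KW]
Example (6,1,4,1,3,3) → sorted (1,1,3,3,4,6): b_i ≤ i ∀i, a PF.

16807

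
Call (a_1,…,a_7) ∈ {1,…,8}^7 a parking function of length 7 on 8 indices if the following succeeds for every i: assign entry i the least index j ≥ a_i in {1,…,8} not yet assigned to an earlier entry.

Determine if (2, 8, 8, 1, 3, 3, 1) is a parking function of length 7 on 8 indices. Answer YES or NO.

NO

Order a: b = (1, 1, 2, 3, 3, 8, 8).
  b_1=1 ≤ 2
  b_2=1 ≤ 3
  b_3=2 ≤ 4
  b_4=3 ≤ 5
  b_5=3 ≤ 6
  b_6=8 > 7
  fails at i=6 ⇒ NO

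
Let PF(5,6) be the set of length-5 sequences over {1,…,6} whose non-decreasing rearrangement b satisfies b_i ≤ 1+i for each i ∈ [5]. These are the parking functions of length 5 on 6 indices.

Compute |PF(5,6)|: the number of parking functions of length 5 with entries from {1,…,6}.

#PF = (7−5)·7^(5−1) = 2 · 2401 = 4802 (Pollak)
Example (2,3,3,5,2) → sorted (2,2,3,3,5): b_i ≤ 1+i ∀i, a PF.

4802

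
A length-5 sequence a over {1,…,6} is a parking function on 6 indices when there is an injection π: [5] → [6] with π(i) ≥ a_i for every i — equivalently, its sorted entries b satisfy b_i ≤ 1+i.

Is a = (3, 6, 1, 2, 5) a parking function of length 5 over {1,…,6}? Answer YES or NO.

YES

Sorted: b = (1, 2, 3, 5, 6).
  b_1=1 ≤ 2
  b_2=2 ≤ 3
  b_3=3 ≤ 4
  b_4=5 ≤ 5
  b_5=6 ≤ 6
All bounds hold ⇒ YES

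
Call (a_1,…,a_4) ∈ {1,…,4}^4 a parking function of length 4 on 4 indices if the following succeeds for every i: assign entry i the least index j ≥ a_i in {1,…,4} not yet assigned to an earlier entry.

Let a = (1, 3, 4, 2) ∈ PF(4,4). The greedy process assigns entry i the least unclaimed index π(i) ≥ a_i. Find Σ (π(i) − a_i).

Σπ(i) = 1+…+4 = 10; Σa = 1+3+4+2 = 10; disp = 10−10 = 0.

0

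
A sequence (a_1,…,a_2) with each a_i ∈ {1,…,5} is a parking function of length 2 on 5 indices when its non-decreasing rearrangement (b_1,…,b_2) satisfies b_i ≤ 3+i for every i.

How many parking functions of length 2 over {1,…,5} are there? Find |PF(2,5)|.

24

|PF| = (6−2)·6^(2−1) = 4 · 6 = 24
E.g. (2,2) → sorted (2,2): b_i ≤ 3+i ∀i, a PF.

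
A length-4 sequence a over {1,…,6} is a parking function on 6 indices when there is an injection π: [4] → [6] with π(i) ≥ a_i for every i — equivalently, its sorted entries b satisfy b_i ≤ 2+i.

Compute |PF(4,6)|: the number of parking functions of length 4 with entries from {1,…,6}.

|PF| = (6+1−4)·(6+1)^{4−1} = 3×343 = 1029 (Konheim–Weiss)
E.g. (1,5,6,3) → sorted (1,3,5,6): b_i ≤ 2+i ∀i, a PF.

1029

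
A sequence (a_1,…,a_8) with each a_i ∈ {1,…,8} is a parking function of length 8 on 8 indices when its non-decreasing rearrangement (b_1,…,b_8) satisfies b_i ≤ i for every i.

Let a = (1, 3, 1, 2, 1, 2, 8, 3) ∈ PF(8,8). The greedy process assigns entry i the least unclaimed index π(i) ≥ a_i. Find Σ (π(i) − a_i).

Σπ(i) = 1+…+8 = 36; Σa = 1+3+1+2+1+2+8+3 = 21; disp = 36−21 = 15.

15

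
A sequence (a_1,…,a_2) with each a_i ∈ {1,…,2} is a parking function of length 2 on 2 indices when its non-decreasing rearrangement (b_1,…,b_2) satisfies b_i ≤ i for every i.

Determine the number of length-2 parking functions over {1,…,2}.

3

Count = (2+1−2)·(2+1)^{2−1} = 1 · 3 = 3 (Pollak)
Example (1,1) → sorted (1,1): b_i ≤ i ∀i, a PF.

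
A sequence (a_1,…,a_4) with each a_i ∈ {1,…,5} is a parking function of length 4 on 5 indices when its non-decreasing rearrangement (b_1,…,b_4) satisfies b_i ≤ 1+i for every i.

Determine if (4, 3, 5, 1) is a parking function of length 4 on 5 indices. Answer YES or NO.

YES

Order a: b = (1, 3, 4, 5).
  b_1=1 ≤ 2
  b_2=3 ≤ 3
  b_3=4 ≤ 4
  b_4=5 ≤ 5
All bounds hold ⇒ YES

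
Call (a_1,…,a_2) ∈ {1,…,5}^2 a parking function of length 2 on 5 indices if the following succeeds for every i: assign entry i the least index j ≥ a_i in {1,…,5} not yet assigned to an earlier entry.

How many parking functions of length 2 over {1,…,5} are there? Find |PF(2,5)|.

#PF = (6−2)·6^(2−1) = 4·6 = 24 (Pollak)
Example (3,5) → sorted (3,5): b_i ≤ 3+i ∀i, a PF.

24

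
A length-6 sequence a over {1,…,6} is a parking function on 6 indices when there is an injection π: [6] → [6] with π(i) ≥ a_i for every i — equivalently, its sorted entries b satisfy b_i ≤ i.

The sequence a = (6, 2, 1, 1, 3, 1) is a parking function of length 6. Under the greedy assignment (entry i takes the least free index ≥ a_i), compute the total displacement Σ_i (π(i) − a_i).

7

Σπ = 21 ({1..6} each once); Σa = 6+2+1+1+3+1 = 14; disp = 21−14 = 7.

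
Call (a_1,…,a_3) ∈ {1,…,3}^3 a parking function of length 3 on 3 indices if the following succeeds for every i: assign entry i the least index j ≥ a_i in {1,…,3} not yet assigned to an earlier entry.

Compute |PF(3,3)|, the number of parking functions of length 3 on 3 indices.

Count = (3−3+1)·(3+1)^(3−1) = 1·16 = 16 (Konheim–Weiss)
Example (2,3,1) → sorted (1,2,3): b_i ≤ i ∀i, a PF.

16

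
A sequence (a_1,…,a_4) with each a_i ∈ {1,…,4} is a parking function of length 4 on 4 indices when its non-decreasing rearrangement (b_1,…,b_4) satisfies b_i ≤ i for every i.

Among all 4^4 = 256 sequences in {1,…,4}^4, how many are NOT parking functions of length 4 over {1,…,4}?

131

#PF = (5−4)·5^(4−1) = 1×125 = 125
E.g. (2,1,4,4) → sorted (1,2,4,4): b_3=4>3, not a PF.
Total 256; non-PF = 256−125 = 131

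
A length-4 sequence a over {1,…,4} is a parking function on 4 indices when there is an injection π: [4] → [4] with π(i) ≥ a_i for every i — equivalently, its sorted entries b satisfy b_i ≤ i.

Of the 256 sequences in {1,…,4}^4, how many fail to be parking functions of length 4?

Count = (4−4+1)·(4+1)^(4−1) = 1 · 125 = 125 [KW]
E.g. (4,4,1,4) → sorted (1,4,4,4): b_2=4>2, not a PF.
4^4 − 125 = 256 − 125 = 131

131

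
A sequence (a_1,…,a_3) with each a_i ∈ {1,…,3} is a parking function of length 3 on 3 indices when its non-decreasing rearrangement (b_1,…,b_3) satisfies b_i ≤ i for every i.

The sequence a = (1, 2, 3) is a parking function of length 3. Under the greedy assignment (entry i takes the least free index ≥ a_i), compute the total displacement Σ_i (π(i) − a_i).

Σπ = 6 ({1..3} each once); Σa = 1+2+3 = 6; disp = 6−6 = 0.

0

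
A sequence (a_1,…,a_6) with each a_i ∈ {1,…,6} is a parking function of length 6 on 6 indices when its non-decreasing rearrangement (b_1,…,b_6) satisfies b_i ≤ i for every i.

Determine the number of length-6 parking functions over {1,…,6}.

|PF| = 1·7^5 = 1·16807 = 16807 (Konheim–Weiss)
Example (5,3,5,1,3,1) → sorted (1,1,3,3,5,5): b_i ≤ i ∀i, a PF.

16807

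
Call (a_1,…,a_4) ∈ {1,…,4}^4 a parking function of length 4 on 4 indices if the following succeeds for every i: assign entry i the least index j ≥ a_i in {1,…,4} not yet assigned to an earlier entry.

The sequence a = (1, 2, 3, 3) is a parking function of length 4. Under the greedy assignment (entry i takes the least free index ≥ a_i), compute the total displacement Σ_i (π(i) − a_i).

Σπ = 4·5/2 = 10 (π permutes [4]); Σa = 1+2+3+3 = 9; disp = 10−9 = 1.

1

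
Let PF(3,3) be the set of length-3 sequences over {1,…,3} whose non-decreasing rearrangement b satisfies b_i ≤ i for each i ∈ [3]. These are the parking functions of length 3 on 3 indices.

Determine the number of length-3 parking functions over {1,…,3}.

|PF| = (3+1−3)·(3+1)^{3−1} = 1 · 16 = 16
Example (1,3,1) → sorted (1,1,3): b_i ≤ i ∀i, a PF.

16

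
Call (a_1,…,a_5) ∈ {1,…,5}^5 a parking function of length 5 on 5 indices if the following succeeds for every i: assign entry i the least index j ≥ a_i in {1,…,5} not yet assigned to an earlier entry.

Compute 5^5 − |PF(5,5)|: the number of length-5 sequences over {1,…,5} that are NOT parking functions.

|PF| = (5+1−5)·(5+1)^{5−1} = 1×1296 = 1296 [KW]
One tuple (5,5,4,3,5) → sorted (3,4,5,5,5): b_1=3>1, not a PF.
5^5 − 1296 = 3125 − 1296 = 1829

1829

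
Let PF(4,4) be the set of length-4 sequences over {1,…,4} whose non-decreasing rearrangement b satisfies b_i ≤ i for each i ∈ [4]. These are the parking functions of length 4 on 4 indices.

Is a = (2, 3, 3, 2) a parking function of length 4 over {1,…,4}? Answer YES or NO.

NO

Sorted: b = (2, 2, 3, 3).
  b_1=2 > 1
  fails at i=1 ⇒ NO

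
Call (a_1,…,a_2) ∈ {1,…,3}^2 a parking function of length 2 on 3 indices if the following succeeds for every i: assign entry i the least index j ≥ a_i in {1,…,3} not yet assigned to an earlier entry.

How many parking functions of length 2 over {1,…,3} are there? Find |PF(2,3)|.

8

|PF(2,3)| = (3−2+1)·(3+1)^(2−1) = 2×4 = 8 (Konheim–Weiss)
Example (1,3) → sorted (1,3): b_i ≤ 1+i ∀i, a PF.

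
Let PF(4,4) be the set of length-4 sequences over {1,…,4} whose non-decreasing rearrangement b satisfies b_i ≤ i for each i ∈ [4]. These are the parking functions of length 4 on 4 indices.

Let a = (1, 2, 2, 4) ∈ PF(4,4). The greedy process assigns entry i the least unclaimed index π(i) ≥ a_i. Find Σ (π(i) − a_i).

Σπ = 10 ({1..4} each once); Σa = 1+2+2+4 = 9; disp = 10−9 = 1.

1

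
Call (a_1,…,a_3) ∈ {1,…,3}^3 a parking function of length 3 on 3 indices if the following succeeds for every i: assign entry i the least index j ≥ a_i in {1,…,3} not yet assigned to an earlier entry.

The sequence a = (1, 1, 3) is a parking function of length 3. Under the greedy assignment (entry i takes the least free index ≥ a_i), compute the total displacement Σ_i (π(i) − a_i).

Σπ = 3·4/2 = 6 (π permutes [3]); Σa = 1+1+3 = 5; disp = 6−5 = 1.

1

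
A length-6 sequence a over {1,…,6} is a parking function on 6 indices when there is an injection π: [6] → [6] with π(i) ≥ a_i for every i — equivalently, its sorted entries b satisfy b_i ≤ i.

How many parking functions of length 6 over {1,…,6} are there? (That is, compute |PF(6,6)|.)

|PF(6,6)| = (6+1−6)·(6+1)^{6−1} = 1×16807 = 16807
Example (1,3,5,4,6,2) → sorted (1,2,3,4,5,6): b_i ≤ i ∀i, a PF.

16807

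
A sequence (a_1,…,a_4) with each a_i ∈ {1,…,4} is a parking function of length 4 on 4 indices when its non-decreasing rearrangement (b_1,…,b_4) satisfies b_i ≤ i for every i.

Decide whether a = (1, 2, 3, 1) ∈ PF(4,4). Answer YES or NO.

YES

Sorted: b = (1, 1, 2, 3).
  b_1=1 ≤ 1
  b_2=1 ≤ 2
  b_3=2 ≤ 3
  b_4=3 ≤ 4
All bounds hold ⇒ YES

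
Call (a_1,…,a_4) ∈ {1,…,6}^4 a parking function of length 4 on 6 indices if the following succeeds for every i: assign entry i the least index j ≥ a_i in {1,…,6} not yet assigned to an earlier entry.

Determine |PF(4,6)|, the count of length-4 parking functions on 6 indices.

#PF = (6+1−4)·(6+1)^{4−1} = 3×343 = 1029 (Pollak)
One tuple (4,2,2,5) → sorted (2,2,4,5): b_i ≤ 2+i ∀i, a PF.

1029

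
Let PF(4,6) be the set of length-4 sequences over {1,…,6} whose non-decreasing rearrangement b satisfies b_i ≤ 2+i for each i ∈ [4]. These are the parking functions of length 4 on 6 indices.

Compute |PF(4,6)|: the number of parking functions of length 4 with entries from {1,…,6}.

Count = 3·7^3 = 3 · 343 = 1029
One tuple (5,3,1,1) → sorted (1,1,3,5): b_i ≤ 2+i ∀i, a PF.

1029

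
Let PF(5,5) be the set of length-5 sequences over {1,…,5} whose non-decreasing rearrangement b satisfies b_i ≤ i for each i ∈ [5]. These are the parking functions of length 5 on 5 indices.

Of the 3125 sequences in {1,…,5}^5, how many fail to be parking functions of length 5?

1829

|PF| = (5+1−5)·(5+1)^{5−1} = 1×1296 = 1296 [KW]
One tuple (4,3,2,2,2) → sorted (2,2,2,3,4): b_1=2>1, not a PF.
5^5 − 1296 = 3125 − 1296 = 1829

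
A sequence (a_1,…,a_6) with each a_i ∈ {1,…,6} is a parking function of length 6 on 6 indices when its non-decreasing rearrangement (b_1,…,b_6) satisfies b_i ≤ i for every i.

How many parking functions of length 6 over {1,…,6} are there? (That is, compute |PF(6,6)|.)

16807

#PF = (7−6)·7^(6−1) = 1 · 16807 = 16807 [KW]
Example (1,2,2,2,4,6) → sorted (1,2,2,2,4,6): b_i ≤ i ∀i, a PF.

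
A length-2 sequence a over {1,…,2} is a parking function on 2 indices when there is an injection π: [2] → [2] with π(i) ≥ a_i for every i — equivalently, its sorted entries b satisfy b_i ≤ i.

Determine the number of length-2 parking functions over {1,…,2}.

Count = (2−2+1)·(2+1)^(2−1) = 1·3 = 3
E.g. (2,1) → sorted (1,2): b_i ≤ i ∀i, a PF.

3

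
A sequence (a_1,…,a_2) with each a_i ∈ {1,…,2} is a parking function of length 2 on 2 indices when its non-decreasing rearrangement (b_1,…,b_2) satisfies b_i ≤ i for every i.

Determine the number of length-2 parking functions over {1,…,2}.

|PF(2,2)| = (2−2+1)·(2+1)^(2−1) = 1×3 = 3 (Pollak)
One tuple (2,1) → sorted (1,2): b_i ≤ i ∀i, a PF.

3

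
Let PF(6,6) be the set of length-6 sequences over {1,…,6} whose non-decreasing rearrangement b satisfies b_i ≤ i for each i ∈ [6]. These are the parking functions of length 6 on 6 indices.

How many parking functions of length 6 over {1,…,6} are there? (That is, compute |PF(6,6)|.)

|PF| = (6−6+1)·(6+1)^(6−1) = 1·16807 = 16807 (Pollak)
One tuple (2,1,4,5,4,1) → sorted (1,1,2,4,4,5): b_i ≤ i ∀i, a PF.

16807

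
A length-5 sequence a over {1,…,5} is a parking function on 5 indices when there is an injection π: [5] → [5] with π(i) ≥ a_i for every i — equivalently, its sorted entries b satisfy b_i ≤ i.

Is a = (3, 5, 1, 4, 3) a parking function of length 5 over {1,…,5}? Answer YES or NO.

NO

Rearranged: b = (1, 3, 3, 4, 5).
  b_1=1 ≤ 1
  b_2=3 > 2
  fails at i=2 ⇒ NO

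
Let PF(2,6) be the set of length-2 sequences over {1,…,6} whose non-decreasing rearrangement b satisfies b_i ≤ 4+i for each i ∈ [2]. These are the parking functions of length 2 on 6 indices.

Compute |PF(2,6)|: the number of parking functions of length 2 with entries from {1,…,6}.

35

Count = (6−2+1)·(6+1)^(2−1) = 5 · 7 = 35 (Konheim–Weiss)
Example (6,1) → sorted (1,6): b_i ≤ 4+i ∀i, a PF.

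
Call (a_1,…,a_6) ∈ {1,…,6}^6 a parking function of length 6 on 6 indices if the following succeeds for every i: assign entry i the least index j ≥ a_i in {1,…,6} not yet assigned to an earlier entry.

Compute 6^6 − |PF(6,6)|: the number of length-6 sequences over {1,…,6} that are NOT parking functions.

|PF| = 1·7^5 = 1 · 16807 = 16807 [KW]
One tuple (6,5,4,2,5,2) → sorted (2,2,4,5,5,6): b_1=2>1, not a PF.
Total 46656; non-PF = 46656−16807 = 29849

29849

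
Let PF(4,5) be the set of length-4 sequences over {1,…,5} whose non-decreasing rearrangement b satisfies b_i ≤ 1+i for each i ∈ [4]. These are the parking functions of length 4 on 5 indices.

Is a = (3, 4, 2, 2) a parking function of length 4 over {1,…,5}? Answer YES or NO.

Order a: b = (2, 2, 3, 4).
  b_1=2 ≤ 2
  b_2=2 ≤ 3
  b_3=3 ≤ 4
  b_4=4 ≤ 5
All bounds hold ⇒ YES

YES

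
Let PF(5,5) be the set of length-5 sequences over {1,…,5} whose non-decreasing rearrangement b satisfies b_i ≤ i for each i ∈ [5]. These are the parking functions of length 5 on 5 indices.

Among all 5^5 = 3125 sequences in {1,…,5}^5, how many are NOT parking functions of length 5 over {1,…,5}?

1829

Count = (6−5)·6^(5−1) = 1 · 1296 = 1296 (Konheim–Weiss)
One tuple (5,5,1,5,3) → sorted (1,3,5,5,5): b_2=3>2, not a PF.
5^5 − 1296 = 3125 − 1296 = 1829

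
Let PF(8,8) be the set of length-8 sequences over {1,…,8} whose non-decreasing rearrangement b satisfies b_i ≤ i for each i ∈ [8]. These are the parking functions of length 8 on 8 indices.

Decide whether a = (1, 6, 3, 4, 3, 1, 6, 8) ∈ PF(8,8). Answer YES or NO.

Order a: b = (1, 1, 3, 3, 4, 6, 6, 8).
  b_1=1 ≤ 1
  b_2=1 ≤ 2
  b_3=3 ≤ 3
  b_4=3 ≤ 4
  b_5=4 ≤ 5
  b_6=6 ≤ 6
  b_7=6 ≤ 7
  b_8=8 ≤ 8
All bounds hold ⇒ YES

YES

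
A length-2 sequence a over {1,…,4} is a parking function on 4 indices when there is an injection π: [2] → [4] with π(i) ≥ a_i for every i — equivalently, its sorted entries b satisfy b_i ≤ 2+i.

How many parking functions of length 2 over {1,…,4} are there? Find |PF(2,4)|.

|PF(2,4)| = (4−2+1)·(4+1)^(2−1) = 3·5 = 15
E.g. (4,1) → sorted (1,4): b_i ≤ 2+i ∀i, a PF.

15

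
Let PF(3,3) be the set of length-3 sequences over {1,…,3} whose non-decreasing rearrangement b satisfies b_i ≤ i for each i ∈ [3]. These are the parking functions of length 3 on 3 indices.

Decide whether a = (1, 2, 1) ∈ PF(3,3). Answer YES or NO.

Rearranged: b = (1, 1, 2).
  b_1=1 ≤ 1
  b_2=1 ≤ 2
  b_3=2 ≤ 3
All bounds hold ⇒ YES

YES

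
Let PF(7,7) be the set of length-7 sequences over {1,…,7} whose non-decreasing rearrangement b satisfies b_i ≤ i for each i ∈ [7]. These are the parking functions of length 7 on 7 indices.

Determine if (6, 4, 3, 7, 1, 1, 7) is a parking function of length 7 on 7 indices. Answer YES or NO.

Sorted: b = (1, 1, 3, 4, 6, 7, 7).
  b_1=1 ≤ 1
  b_2=1 ≤ 2
  b_3=3 ≤ 3
  b_4=4 ≤ 4
  b_5=6 > 5
  fails at i=5 ⇒ NO

NO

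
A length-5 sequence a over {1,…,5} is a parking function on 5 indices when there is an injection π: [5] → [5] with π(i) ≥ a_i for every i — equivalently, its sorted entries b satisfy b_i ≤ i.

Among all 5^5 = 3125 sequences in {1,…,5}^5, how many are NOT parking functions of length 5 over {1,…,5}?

#PF = (5−5+1)·(5+1)^(5−1) = 1·1296 = 1296 [KW]
One tuple (5,2,1,5,5) → sorted (1,2,5,5,5): b_3=5>3, not a PF.
5^5 − 1296 = 3125 − 1296 = 1829

1829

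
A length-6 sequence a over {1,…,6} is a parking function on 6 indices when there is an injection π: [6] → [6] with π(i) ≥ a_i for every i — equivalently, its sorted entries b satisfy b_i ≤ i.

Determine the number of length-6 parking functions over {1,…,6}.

Count = 1·7^5 = 1×16807 = 16807
Example (2,1,5,5,1,1) → sorted (1,1,1,2,5,5): b_i ≤ i ∀i, a PF.

16807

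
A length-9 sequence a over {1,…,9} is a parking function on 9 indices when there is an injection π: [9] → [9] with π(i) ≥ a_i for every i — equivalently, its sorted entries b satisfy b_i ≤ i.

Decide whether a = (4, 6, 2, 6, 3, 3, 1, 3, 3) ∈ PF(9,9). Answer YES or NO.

Sorted: b = (1, 2, 3, 3, 3, 3, 4, 6, 6).
  b_1=1 ≤ 1
  b_2=2 ≤ 2
  b_3=3 ≤ 3
  b_4=3 ≤ 4
  b_5=3 ≤ 5
  b_6=3 ≤ 6
  b_7=4 ≤ 7
  b_8=6 ≤ 8
  b_9=6 ≤ 9
All bounds hold ⇒ YES

YES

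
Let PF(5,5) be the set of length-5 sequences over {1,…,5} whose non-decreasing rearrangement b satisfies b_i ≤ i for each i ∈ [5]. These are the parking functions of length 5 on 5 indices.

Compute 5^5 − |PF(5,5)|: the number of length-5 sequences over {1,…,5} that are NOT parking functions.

1829

#PF = (5−5+1)·(5+1)^(5−1) = 1 · 1296 = 1296 (Konheim–Weiss)
E.g. (4,4,4,2,5) → sorted (2,4,4,4,5): b_1=2>1, not a PF.
5^5 − 1296 = 3125 − 1296 = 1829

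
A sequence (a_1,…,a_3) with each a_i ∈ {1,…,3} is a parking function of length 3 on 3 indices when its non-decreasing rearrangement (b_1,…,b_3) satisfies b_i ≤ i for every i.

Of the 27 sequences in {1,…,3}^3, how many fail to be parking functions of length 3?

|PF| = (3+1−3)·(3+1)^{3−1} = 1·16 = 16 [KW]
Check (2,2,3) → sorted (2,2,3): b_1=2>1, not a PF.
So 27 − 16 = 11 fail.

11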